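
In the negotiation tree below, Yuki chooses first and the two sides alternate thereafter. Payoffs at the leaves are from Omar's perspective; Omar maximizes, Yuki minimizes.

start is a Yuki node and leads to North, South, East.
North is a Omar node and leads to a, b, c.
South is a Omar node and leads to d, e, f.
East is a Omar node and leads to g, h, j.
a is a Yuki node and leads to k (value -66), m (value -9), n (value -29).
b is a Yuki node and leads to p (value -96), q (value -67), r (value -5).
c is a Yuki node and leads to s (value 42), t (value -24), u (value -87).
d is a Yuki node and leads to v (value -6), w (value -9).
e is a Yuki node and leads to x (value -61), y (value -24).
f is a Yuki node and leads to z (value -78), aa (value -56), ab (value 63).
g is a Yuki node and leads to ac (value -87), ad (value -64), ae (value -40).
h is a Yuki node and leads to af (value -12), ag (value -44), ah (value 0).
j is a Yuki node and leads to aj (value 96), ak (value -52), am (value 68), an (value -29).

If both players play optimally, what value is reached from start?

a (Yuki): min(-66, -9, -29) = -66
b (Yuki): min(-96, -67, -5) = -96
c (Yuki): min(42, -24, -87) = -87
North (Omar): max(-66, -96, -87) = -66
d (Yuki): min(-6, -9) = -9
e (Yuki): min(-61, -24) = -61
f (Yuki): min(-78, -56, 63) = -78
South (Omar): max(-9, -61, -78) = -9
g (Yuki): min(-87, -64, -40) = -87
h (Yuki): min(-12, -44, 0) = -44
j (Yuki): min(96, -52, 68, -29) = -52
East (Omar): max(-87, -44, -52) = -44
start (Yuki): min(-66, -9, -44) = -66

-66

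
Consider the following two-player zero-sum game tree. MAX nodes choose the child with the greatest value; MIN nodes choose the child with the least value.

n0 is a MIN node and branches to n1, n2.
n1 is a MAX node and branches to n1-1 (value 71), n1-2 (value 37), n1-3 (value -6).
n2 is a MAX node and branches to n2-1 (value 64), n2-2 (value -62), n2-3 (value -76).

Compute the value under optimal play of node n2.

n2 (MAX): max(64, -62, -76) = 64

64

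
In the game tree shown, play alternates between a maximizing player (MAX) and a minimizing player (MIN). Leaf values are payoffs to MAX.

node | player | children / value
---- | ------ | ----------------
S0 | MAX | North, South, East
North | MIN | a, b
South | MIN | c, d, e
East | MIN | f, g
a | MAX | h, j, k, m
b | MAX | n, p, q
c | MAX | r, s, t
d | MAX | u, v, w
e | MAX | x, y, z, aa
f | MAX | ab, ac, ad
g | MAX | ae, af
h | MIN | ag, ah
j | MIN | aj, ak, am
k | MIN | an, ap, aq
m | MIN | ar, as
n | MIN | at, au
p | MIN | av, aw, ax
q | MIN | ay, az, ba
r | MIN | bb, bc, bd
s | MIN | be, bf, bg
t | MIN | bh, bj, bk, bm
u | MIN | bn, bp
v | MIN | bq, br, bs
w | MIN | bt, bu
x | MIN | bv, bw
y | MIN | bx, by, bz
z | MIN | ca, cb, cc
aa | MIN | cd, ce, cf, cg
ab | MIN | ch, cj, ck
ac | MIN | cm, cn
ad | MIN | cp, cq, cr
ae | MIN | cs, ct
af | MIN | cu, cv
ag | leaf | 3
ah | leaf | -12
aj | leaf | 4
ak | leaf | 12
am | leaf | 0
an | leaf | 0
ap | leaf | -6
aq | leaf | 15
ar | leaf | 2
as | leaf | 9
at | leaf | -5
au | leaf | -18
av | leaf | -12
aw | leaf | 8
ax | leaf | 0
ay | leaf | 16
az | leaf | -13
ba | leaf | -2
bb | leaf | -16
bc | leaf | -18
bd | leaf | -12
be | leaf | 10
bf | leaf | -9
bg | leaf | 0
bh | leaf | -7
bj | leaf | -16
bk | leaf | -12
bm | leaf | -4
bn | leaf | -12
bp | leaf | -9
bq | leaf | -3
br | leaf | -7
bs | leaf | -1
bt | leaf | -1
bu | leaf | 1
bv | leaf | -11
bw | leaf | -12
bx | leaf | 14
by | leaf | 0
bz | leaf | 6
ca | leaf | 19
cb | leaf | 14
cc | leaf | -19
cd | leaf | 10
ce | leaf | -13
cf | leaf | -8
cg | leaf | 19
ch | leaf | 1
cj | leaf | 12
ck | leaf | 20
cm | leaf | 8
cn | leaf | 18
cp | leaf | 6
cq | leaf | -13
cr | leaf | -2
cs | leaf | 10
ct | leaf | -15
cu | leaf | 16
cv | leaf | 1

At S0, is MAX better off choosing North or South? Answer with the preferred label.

h (MIN): min(3, -12) = -12
j (MIN): min(4, 12, 0) = 0
k (MIN): min(0, -6, 15) = -6
m (MIN): min(2, 9) = 2
a (MAX): max(-12, 0, -6, 2) = 2
n (MIN): min(-5, -18) = -18
p (MIN): min(-12, 8, 0) = -12
q (MIN): min(16, -13, -2) = -13
b (MAX): max(-18, -12, -13) = -12
North (MIN): min(2, -12) = -12
r (MIN): min(-16, -18, -12) = -18
s (MIN): min(10, -9, 0) = -9
t (MIN): min(-7, -16, -12, -4) = -16
c (MAX): max(-18, -9, -16) = -9
u (MIN): min(-12, -9) = -12
v (MIN): min(-3, -7, -1) = -7
w (MIN): min(-1, 1) = -1
d (MAX): max(-12, -7, -1) = -1
x (MIN): min(-11, -12) = -12
y (MIN): min(14, 0, 6) = 0
z (MIN): min(19, 14, -19) = -19
aa (MIN): min(10, -13, -8, 19) = -13
e (MAX): max(-12, 0, -19, -13) = 0
South (MIN): min(-9, -1, 0) = -9
MAX prefers the higher value; North=-12, South=-9. South is better since -9 > -12.

South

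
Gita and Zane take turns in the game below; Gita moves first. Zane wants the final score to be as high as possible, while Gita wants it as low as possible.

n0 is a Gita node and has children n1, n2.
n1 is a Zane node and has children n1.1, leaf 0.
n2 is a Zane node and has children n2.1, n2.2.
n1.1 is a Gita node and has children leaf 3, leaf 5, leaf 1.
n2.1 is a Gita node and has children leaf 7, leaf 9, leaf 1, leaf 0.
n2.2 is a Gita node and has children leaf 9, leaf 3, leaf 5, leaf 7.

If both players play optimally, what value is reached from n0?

n1.1 (Gita): min(3, 5, 1) = 1
n1 (Zane): max(1, 0) = 1
n2.1 (Gita): min(7, 9, 1, 0) = 0
n2.2 (Gita): min(9, 3, 5, 7) = 3
n2 (Zane): max(0, 3) = 3
n0 (Gita): min(1, 3) = 1

1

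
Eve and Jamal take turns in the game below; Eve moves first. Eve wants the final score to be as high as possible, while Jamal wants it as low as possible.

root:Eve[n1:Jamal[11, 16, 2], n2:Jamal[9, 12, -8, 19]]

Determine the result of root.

n1 (Jamal): min(11, 16, 2) = 2
n2 (Jamal): min(9, 12, -8, 19) = -8
root (Eve): max(2, -8) = 2

2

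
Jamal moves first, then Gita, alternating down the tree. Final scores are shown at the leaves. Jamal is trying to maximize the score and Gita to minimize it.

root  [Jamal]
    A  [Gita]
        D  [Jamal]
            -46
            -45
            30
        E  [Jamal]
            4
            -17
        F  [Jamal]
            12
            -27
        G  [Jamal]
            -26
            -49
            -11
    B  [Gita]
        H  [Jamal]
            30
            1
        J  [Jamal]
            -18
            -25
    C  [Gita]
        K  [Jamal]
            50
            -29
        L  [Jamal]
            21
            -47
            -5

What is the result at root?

21

D (Jamal): max(-46, -45, 30) = 30
E (Jamal): max(4, -17) = 4
F (Jamal): max(12, -27) = 12
G (Jamal): max(-26, -49, -11) = -11
A (Gita): min(30, 4, 12, -11) = -11
H (Jamal): max(30, 1) = 30
J (Jamal): max(-18, -25) = -18
B (Gita): min(30, -18) = -18
K (Jamal): max(50, -29) = 50
L (Jamal): max(21, -47, -5) = 21
C (Gita): min(50, 21) = 21
root (Jamal): max(-11, -18, 21) = 21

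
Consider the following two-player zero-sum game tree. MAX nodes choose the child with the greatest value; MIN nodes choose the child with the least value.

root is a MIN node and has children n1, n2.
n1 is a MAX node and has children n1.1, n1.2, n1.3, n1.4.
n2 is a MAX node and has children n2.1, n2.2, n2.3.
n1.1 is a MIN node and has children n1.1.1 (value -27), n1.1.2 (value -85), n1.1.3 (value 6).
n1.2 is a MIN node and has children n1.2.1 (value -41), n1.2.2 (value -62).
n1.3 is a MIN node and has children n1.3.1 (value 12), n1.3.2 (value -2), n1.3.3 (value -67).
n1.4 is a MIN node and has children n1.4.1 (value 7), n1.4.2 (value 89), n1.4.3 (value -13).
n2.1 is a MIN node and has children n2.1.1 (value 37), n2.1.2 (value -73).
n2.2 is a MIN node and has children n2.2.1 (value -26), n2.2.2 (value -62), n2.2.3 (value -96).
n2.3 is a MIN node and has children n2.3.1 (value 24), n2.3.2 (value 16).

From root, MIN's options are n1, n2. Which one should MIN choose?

n1

n1.1 (MIN): min(-27, -85, 6) = -85
n1.2 (MIN): min(-41, -62) = -62
n1.3 (MIN): min(12, -2, -67) = -67
n1.4 (MIN): min(7, 89, -13) = -13
n1 (MAX): max(-85, -62, -67, -13) = -13
n2.1 (MIN): min(37, -73) = -73
n2.2 (MIN): min(-26, -62, -96) = -96
n2.3 (MIN): min(24, 16) = 16
n2 (MAX): max(-73, -96, 16) = 16
root (MIN): min(-13, 16) = -13
MIN at root wants the lowest of {n1=-13, n2=16}, so chooses n1.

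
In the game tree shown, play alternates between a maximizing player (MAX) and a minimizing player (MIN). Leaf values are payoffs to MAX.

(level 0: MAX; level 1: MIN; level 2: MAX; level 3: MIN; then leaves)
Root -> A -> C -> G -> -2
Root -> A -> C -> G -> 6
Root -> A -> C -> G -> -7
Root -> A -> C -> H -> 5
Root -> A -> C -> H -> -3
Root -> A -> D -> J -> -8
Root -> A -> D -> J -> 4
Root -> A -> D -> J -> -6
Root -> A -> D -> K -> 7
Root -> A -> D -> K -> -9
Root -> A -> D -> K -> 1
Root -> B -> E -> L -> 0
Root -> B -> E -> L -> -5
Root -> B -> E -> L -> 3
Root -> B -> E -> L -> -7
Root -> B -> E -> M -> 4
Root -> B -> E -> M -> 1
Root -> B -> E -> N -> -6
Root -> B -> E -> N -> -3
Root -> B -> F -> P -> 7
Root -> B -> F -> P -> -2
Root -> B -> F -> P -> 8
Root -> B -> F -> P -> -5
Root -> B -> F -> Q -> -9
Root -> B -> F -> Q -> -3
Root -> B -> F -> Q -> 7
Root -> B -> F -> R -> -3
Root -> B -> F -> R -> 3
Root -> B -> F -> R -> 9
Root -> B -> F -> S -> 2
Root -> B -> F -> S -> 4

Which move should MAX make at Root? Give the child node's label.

B

G (MIN): min(-2, 6, -7) = -7
H (MIN): min(5, -3) = -3
C (MAX): max(-7, -3) = -3
J (MIN): min(-8, 4, -6) = -8
K (MIN): min(7, -9, 1) = -9
D (MAX): max(-8, -9) = -8
A (MIN): min(-3, -8) = -8
L (MIN): min(0, -5, 3, -7) = -7
M (MIN): min(4, 1) = 1
N (MIN): min(-6, -3) = -6
E (MAX): max(-7, 1, -6) = 1
P (MIN): min(7, -2, 8, -5) = -5
Q (MIN): min(-9, -3, 7) = -9
R (MIN): min(-3, 3, 9) = -3
S (MIN): min(2, 4) = 2
F (MAX): max(-5, -9, -3, 2) = 2
B (MIN): min(1, 2) = 1
Root (MAX): max(-8, 1) = 1
MAX at Root wants the highest of {A=-8, B=1}, so chooses B.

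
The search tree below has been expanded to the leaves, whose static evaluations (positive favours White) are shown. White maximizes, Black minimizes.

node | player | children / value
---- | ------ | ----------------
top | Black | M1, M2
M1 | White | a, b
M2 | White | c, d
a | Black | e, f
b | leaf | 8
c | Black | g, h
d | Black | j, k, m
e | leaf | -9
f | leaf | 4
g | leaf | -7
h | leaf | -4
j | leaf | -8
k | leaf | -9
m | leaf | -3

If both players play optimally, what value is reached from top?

a (Black): min(-9, 4) = -9
M1 (White): max(-9, 8) = 8
c (Black): min(-7, -4) = -7
d (Black): min(-8, -9, -3) = -9
M2 (White): max(-7, -9) = -7
top (Black): min(8, -7) = -7

-7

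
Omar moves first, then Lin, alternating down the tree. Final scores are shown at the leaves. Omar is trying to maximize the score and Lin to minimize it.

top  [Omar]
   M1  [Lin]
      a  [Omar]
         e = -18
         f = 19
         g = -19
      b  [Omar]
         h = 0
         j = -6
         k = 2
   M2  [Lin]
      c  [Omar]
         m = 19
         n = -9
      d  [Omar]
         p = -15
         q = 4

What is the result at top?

4

a (Omar): max(-18, 19, -19) = 19
b (Omar): max(0, -6, 2) = 2
M1 (Lin): min(19, 2) = 2
c (Omar): max(19, -9) = 19
d (Omar): max(-15, 4) = 4
M2 (Lin): min(19, 4) = 4
top (Omar): max(2, 4) = 4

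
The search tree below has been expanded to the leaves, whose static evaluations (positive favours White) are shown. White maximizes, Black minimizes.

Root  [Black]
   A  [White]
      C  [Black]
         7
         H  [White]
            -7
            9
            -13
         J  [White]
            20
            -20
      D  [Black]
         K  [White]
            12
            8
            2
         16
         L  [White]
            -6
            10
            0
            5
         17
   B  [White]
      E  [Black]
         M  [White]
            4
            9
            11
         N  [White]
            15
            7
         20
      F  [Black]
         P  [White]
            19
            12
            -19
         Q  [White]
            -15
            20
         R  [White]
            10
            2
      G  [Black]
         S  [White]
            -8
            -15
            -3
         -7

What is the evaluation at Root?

10

H (White): max(-7, 9, -13) = 9
J (White): max(20, -20) = 20
C (Black): min(7, 9, 20) = 7
K (White): max(12, 8, 2) = 12
L (White): max(-6, 10, 0, 5) = 10
D (Black): min(12, 16, 10, 17) = 10
A (White): max(7, 10) = 10
M (White): max(4, 9, 11) = 11
N (White): max(15, 7) = 15
E (Black): min(11, 15, 20) = 11
P (White): max(19, 12, -19) = 19
Q (White): max(-15, 20) = 20
R (White): max(10, 2) = 10
F (Black): min(19, 20, 10) = 10
S (White): max(-8, -15, -3) = -3
G (Black): min(-3, -7) = -7
B (White): max(11, 10, -7) = 11
Root (Black): min(10, 11) = 10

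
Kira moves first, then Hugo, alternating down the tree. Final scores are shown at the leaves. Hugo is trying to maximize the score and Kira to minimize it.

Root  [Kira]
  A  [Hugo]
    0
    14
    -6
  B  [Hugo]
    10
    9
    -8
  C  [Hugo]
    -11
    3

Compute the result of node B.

B (Hugo): max(10, 9, -8) = 10

10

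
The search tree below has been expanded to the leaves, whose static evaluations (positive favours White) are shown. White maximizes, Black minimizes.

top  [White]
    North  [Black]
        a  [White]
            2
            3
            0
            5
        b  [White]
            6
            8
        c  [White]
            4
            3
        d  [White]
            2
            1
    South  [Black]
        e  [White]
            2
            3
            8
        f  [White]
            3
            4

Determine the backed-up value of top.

a (White): max(2, 3, 0, 5) = 5
b (White): max(6, 8) = 8
c (White): max(4, 3) = 4
d (White): max(2, 1) = 2
North (Black): min(5, 8, 4, 2) = 2
e (White): max(2, 3, 8) = 8
f (White): max(3, 4) = 4
South (Black): min(8, 4) = 4
top (White): max(2, 4) = 4

4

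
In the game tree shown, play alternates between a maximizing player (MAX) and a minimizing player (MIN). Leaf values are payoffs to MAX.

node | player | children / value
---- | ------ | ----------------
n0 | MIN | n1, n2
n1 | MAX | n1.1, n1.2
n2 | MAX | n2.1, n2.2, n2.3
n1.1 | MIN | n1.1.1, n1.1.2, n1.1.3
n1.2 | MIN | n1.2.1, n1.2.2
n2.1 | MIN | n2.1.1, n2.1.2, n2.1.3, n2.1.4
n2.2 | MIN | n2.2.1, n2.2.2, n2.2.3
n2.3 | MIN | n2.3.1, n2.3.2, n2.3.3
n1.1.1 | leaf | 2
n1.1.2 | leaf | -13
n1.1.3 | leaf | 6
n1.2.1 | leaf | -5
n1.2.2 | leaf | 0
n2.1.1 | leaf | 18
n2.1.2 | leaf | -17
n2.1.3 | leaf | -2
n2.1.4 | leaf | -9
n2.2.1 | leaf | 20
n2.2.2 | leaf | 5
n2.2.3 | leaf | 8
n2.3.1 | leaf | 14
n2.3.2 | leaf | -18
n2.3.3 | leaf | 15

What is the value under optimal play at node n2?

n2.1 (MIN): min(18, -17, -2, -9) = -17
n2.2 (MIN): min(20, 5, 8) = 5
n2.3 (MIN): min(14, -18, 15) = -18
n2 (MAX): max(-17, 5, -18) = 5

5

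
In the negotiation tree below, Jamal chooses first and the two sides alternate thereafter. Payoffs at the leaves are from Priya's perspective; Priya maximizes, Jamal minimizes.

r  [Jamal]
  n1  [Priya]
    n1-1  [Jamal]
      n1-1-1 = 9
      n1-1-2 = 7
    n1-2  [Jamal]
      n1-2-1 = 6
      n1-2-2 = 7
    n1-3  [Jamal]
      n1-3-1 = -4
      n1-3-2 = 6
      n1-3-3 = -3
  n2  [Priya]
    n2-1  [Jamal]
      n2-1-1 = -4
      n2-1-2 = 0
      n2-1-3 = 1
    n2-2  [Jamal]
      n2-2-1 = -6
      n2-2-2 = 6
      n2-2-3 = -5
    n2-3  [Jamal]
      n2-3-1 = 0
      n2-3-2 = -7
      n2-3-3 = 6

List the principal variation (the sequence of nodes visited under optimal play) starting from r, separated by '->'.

r -> n2 -> n2-1 -> n2-1-1

n1-1 (Jamal): min(9, 7) = 7
n1-2 (Jamal): min(6, 7) = 6
n1-3 (Jamal): min(-4, 6, -3) = -4
n1 (Priya): max(7, 6, -4) = 7
n2-1 (Jamal): min(-4, 0, 1) = -4
n2-2 (Jamal): min(-6, 6, -5) = -6
n2-3 (Jamal): min(0, -7, 6) = -7
n2 (Priya): max(-4, -6, -7) = -4
r (Jamal): min(7, -4) = -4
At r, Jamal picks n2 (lowest: -4).
At n2, Priya picks n2-1 (highest: -4).
At n2-1, Jamal picks n2-1-1 (lowest: -4).
Terminal value -4.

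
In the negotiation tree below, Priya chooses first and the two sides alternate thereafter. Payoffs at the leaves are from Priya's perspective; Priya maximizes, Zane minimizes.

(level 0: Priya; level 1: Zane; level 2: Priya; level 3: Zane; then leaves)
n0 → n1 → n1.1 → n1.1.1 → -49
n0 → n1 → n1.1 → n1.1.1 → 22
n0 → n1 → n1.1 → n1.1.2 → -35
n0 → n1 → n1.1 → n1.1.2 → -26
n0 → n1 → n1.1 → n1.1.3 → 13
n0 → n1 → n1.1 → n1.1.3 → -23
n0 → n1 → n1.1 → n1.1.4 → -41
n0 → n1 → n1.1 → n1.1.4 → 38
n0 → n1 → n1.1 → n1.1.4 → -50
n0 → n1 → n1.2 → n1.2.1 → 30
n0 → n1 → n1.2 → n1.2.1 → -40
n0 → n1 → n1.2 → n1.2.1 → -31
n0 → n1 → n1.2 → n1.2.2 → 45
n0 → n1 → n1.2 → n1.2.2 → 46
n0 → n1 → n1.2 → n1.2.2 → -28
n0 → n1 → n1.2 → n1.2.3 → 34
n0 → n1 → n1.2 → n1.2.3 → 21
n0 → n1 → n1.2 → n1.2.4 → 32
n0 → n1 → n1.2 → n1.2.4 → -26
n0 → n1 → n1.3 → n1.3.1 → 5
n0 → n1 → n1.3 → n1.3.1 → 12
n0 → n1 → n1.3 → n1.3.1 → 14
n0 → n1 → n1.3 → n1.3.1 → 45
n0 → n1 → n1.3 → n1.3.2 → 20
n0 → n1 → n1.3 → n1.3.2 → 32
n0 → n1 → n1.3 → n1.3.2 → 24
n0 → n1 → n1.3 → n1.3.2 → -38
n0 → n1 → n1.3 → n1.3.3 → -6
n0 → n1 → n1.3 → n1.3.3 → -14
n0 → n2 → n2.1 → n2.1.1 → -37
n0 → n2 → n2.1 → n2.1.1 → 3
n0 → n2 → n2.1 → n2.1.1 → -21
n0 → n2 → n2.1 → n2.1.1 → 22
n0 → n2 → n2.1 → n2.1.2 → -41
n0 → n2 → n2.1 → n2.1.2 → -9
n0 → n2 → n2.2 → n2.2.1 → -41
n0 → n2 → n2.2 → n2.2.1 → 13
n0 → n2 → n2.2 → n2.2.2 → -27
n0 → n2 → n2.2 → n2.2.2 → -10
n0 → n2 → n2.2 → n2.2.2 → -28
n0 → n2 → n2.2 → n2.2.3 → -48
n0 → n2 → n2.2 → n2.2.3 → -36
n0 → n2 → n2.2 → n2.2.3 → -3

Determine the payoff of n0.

n1.1.1 (Zane): min(-49, 22) = -49
n1.1.2 (Zane): min(-35, -26) = -35
n1.1.3 (Zane): min(13, -23) = -23
n1.1.4 (Zane): min(-41, 38, -50) = -50
n1.1 (Priya): max(-49, -35, -23, -50) = -23
n1.2.1 (Zane): min(30, -40, -31) = -40
n1.2.2 (Zane): min(45, 46, -28) = -28
n1.2.3 (Zane): min(34, 21) = 21
n1.2.4 (Zane): min(32, -26) = -26
n1.2 (Priya): max(-40, -28, 21, -26) = 21
n1.3.1 (Zane): min(5, 12, 14, 45) = 5
n1.3.2 (Zane): min(20, 32, 24, -38) = -38
n1.3.3 (Zane): min(-6, -14) = -14
n1.3 (Priya): max(5, -38, -14) = 5
n1 (Zane): min(-23, 21, 5) = -23
n2.1.1 (Zane): min(-37, 3, -21, 22) = -37
n2.1.2 (Zane): min(-41, -9) = -41
n2.1 (Priya): max(-37, -41) = -37
n2.2.1 (Zane): min(-41, 13) = -41
n2.2.2 (Zane): min(-27, -10, -28) = -28
n2.2.3 (Zane): min(-48, -36, -3) = -48
n2.2 (Priya): max(-41, -28, -48) = -28
n2 (Zane): min(-37, -28) = -37
n0 (Priya): max(-23, -37) = -23

-23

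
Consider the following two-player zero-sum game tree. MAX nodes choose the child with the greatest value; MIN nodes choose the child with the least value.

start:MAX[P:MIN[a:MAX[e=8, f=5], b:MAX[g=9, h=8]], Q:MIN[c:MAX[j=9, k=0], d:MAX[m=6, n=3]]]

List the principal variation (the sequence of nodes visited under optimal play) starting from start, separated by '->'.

a (MAX): max(8, 5) = 8
b (MAX): max(9, 8) = 9
P (MIN): min(8, 9) = 8
c (MAX): max(9, 0) = 9
d (MAX): max(6, 3) = 6
Q (MIN): min(9, 6) = 6
start (MAX): max(8, 6) = 8
At start, MAX picks P (highest: 8).
At P, MIN picks a (lowest: 8).
At a, MAX picks e (highest: 8).
Terminal value 8.

start -> P -> a -> e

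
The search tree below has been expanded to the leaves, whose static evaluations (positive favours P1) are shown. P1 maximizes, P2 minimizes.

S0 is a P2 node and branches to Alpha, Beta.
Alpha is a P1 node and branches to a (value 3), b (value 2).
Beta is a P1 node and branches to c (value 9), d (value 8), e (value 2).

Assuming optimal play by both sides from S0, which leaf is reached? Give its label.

Alpha (P1): max(3, 2) = 3
Beta (P1): max(9, 8, 2) = 9
S0 (P2): min(3, 9) = 3
At S0, P2 picks Alpha (lowest: 3).
At Alpha, P1 picks a (highest: 3).
Terminal value 3.

a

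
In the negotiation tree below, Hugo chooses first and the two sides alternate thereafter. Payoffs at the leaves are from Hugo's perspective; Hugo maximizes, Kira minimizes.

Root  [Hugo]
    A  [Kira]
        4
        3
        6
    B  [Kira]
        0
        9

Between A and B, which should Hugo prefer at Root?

A

A (Kira): min(4, 3, 6) = 3
B (Kira): min(0, 9) = 0
Hugo prefers the higher value; A=3, B=0. A is better since 3 > 0.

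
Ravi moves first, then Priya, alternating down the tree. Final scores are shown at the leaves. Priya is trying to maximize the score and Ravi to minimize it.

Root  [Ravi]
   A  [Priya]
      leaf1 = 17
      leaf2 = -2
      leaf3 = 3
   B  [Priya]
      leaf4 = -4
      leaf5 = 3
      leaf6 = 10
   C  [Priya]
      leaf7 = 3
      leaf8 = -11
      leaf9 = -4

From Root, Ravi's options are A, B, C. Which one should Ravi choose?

C

A (Priya): max(17, -2, 3) = 17
B (Priya): max(-4, 3, 10) = 10
C (Priya): max(3, -11, -4) = 3
Root (Ravi): min(17, 10, 3) = 3
Ravi at Root wants the lowest of {A=17, B=10, C=3}, so chooses C.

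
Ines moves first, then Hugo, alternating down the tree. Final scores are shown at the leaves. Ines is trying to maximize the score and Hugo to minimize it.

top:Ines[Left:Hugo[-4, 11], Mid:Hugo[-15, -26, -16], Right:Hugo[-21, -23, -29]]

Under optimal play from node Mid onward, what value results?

-26

Mid (Hugo): min(-15, -26, -16) = -26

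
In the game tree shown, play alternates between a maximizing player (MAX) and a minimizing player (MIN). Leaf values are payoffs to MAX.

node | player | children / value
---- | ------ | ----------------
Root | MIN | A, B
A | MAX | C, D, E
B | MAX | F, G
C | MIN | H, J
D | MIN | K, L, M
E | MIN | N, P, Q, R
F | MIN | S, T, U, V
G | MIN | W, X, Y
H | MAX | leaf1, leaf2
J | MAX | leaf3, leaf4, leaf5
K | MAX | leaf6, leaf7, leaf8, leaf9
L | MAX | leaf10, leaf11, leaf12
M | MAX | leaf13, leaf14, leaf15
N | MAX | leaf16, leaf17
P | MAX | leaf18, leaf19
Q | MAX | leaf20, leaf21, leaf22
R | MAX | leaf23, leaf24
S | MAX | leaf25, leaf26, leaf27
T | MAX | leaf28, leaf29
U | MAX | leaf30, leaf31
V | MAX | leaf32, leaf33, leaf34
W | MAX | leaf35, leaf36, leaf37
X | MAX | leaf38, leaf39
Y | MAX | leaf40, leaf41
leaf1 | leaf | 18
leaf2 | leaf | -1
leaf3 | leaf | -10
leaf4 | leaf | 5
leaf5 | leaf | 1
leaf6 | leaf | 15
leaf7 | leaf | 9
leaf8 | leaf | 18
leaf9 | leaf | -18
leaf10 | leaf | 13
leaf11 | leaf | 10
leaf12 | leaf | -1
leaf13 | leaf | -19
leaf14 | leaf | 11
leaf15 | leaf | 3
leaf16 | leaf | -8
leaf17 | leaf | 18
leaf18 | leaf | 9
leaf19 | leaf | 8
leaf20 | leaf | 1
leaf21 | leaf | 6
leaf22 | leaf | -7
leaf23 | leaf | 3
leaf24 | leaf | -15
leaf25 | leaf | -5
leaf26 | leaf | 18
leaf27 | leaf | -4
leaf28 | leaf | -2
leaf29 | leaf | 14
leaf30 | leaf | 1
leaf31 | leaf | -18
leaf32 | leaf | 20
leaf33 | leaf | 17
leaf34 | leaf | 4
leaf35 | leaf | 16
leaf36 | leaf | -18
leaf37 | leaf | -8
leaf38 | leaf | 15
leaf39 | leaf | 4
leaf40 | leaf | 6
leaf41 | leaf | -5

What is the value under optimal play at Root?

6

H (MAX): max(18, -1) = 18
J (MAX): max(-10, 5, 1) = 5
C (MIN): min(18, 5) = 5
K (MAX): max(15, 9, 18, -18) = 18
L (MAX): max(13, 10, -1) = 13
M (MAX): max(-19, 11, 3) = 11
D (MIN): min(18, 13, 11) = 11
N (MAX): max(-8, 18) = 18
P (MAX): max(9, 8) = 9
Q (MAX): max(1, 6, -7) = 6
R (MAX): max(3, -15) = 3
E (MIN): min(18, 9, 6, 3) = 3
A (MAX): max(5, 11, 3) = 11
S (MAX): max(-5, 18, -4) = 18
T (MAX): max(-2, 14) = 14
U (MAX): max(1, -18) = 1
V (MAX): max(20, 17, 4) = 20
F (MIN): min(18, 14, 1, 20) = 1
W (MAX): max(16, -18, -8) = 16
X (MAX): max(15, 4) = 15
Y (MAX): max(6, -5) = 6
G (MIN): min(16, 15, 6) = 6
B (MAX): max(1, 6) = 6
Root (MIN): min(11, 6) = 6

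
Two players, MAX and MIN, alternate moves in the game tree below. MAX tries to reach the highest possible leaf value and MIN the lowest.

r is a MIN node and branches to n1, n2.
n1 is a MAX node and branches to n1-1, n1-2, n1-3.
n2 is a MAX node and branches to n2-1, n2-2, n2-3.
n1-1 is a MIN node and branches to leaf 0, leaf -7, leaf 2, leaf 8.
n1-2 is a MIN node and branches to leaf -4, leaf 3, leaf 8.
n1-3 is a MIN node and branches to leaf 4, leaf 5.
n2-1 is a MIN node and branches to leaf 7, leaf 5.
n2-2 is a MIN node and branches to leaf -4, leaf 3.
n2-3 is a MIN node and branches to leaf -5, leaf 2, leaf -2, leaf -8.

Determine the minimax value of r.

n1-1 (MIN): min(0, -7, 2, 8) = -7
n1-2 (MIN): min(-4, 3, 8) = -4
n1-3 (MIN): min(4, 5) = 4
n1 (MAX): max(-7, -4, 4) = 4
n2-1 (MIN): min(7, 5) = 5
n2-2 (MIN): min(-4, 3) = -4
n2-3 (MIN): min(-5, 2, -2, -8) = -8
n2 (MAX): max(5, -4, -8) = 5
r (MIN): min(4, 5) = 4

4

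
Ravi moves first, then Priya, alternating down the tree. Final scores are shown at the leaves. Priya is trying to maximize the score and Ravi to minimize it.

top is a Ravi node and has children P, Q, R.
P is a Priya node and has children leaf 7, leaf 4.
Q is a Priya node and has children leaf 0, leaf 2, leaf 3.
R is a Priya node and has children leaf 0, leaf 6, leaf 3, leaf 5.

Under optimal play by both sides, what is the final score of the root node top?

3

P (Priya): max(7, 4) = 7
Q (Priya): max(0, 2, 3) = 3
R (Priya): max(0, 6, 3, 5) = 6
top (Ravi): min(7, 3, 6) = 3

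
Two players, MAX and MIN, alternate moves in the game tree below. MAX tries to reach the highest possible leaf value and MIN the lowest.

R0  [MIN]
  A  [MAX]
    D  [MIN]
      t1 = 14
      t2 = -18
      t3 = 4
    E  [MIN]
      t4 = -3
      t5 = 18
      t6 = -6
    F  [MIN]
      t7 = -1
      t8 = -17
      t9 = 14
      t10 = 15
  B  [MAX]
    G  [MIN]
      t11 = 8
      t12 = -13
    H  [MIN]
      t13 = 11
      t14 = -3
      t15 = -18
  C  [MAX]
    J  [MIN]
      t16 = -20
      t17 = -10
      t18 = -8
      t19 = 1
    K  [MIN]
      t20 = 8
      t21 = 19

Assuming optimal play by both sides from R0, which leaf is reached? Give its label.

t12

D (MIN): min(14, -18, 4) = -18
E (MIN): min(-3, 18, -6) = -6
F (MIN): min(-1, -17, 14, 15) = -17
A (MAX): max(-18, -6, -17) = -6
G (MIN): min(8, -13) = -13
H (MIN): min(11, -3, -18) = -18
B (MAX): max(-13, -18) = -13
J (MIN): min(-20, -10, -8, 1) = -20
K (MIN): min(8, 19) = 8
C (MAX): max(-20, 8) = 8
R0 (MIN): min(-6, -13, 8) = -13
At R0, MIN picks B (lowest: -13).
At B, MAX picks G (highest: -13).
At G, MIN picks t12 (lowest: -13).
Terminal value -13.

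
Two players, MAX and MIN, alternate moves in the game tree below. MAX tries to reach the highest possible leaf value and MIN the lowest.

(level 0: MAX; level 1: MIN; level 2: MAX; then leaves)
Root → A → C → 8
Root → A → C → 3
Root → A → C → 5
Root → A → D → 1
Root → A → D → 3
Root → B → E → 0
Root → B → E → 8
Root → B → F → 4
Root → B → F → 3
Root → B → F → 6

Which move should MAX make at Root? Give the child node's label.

B

C (MAX): max(8, 3, 5) = 8
D (MAX): max(1, 3) = 3
A (MIN): min(8, 3) = 3
E (MAX): max(0, 8) = 8
F (MAX): max(4, 3, 6) = 6
B (MIN): min(8, 6) = 6
Root (MAX): max(3, 6) = 6
MAX at Root wants the highest of {A=3, B=6}, so chooses B.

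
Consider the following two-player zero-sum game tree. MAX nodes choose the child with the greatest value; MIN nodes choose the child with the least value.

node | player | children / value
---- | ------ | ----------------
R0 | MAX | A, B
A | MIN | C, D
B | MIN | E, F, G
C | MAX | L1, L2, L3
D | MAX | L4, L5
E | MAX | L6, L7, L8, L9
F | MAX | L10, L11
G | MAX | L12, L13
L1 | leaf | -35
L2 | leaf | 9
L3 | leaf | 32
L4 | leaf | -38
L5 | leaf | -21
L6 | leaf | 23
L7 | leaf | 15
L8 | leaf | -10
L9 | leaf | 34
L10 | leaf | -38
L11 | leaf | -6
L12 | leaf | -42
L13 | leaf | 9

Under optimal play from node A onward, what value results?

C (MAX): max(-35, 9, 32) = 32
D (MAX): max(-38, -21) = -21
A (MIN): min(32, -21) = -21

-21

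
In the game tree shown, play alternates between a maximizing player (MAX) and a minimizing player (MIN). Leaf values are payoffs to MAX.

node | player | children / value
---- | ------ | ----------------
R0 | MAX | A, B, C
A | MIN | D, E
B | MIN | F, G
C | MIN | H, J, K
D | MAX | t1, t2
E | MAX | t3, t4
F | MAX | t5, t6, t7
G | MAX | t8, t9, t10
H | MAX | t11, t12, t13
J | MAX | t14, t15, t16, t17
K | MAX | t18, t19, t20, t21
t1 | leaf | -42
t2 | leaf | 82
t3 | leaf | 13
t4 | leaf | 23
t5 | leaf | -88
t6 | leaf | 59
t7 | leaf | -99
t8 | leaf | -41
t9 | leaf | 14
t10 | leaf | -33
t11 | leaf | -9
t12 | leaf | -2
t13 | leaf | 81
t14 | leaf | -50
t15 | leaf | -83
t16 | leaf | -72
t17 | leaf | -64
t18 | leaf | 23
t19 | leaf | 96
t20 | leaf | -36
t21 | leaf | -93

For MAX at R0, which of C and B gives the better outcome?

H (MAX): max(-9, -2, 81) = 81
J (MAX): max(-50, -83, -72, -64) = -50
K (MAX): max(23, 96, -36, -93) = 96
C (MIN): min(81, -50, 96) = -50
F (MAX): max(-88, 59, -99) = 59
G (MAX): max(-41, 14, -33) = 14
B (MIN): min(59, 14) = 14
MAX prefers the higher value; C=-50, B=14. B is better since 14 > -50.

B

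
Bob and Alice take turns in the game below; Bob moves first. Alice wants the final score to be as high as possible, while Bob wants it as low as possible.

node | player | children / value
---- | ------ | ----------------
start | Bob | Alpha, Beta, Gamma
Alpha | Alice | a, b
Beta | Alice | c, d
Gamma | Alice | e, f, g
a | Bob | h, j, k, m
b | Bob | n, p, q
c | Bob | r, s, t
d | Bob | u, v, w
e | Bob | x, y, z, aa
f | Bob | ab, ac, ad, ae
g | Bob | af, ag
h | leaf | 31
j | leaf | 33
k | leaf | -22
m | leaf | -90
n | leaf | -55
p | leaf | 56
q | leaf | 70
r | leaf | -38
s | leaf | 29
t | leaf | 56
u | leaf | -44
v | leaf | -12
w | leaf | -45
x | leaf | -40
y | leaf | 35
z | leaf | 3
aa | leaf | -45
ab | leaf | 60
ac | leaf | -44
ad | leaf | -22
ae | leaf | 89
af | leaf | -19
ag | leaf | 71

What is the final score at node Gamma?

-19

e (Bob): min(-40, 35, 3, -45) = -45
f (Bob): min(60, -44, -22, 89) = -44
g (Bob): min(-19, 71) = -19
Gamma (Alice): max(-45, -44, -19) = -19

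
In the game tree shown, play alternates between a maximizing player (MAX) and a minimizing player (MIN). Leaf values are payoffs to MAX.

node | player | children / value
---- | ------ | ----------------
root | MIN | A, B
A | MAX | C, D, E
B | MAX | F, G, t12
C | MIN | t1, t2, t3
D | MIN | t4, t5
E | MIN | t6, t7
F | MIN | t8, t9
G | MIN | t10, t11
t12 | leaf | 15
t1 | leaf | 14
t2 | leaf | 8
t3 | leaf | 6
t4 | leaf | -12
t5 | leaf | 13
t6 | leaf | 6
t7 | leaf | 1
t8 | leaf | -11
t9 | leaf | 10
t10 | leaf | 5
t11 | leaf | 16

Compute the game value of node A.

C (MIN): min(14, 8, 6) = 6
D (MIN): min(-12, 13) = -12
E (MIN): min(6, 1) = 1
A (MAX): max(6, -12, 1) = 6

6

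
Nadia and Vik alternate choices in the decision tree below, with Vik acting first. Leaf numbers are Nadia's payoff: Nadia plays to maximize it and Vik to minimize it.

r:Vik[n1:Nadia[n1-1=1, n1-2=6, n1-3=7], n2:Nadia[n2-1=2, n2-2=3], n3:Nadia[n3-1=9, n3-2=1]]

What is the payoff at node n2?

n2 (Nadia): max(2, 3) = 3

3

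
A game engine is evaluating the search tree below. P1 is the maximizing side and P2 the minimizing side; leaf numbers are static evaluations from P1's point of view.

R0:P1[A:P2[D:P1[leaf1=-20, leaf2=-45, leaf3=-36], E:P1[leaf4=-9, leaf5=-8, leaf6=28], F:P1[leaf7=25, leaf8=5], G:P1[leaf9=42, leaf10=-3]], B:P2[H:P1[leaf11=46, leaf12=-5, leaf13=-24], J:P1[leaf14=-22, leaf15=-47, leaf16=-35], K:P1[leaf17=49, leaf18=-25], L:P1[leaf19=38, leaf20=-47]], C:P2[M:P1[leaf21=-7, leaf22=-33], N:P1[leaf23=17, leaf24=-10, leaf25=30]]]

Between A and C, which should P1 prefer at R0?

D (P1): max(-20, -45, -36) = -20
E (P1): max(-9, -8, 28) = 28
F (P1): max(25, 5) = 25
G (P1): max(42, -3) = 42
A (P2): min(-20, 28, 25, 42) = -20
M (P1): max(-7, -33) = -7
N (P1): max(17, -10, 30) = 30
C (P2): min(-7, 30) = -7
P1 prefers the higher value; A=-20, C=-7. C is better since -7 > -20.

C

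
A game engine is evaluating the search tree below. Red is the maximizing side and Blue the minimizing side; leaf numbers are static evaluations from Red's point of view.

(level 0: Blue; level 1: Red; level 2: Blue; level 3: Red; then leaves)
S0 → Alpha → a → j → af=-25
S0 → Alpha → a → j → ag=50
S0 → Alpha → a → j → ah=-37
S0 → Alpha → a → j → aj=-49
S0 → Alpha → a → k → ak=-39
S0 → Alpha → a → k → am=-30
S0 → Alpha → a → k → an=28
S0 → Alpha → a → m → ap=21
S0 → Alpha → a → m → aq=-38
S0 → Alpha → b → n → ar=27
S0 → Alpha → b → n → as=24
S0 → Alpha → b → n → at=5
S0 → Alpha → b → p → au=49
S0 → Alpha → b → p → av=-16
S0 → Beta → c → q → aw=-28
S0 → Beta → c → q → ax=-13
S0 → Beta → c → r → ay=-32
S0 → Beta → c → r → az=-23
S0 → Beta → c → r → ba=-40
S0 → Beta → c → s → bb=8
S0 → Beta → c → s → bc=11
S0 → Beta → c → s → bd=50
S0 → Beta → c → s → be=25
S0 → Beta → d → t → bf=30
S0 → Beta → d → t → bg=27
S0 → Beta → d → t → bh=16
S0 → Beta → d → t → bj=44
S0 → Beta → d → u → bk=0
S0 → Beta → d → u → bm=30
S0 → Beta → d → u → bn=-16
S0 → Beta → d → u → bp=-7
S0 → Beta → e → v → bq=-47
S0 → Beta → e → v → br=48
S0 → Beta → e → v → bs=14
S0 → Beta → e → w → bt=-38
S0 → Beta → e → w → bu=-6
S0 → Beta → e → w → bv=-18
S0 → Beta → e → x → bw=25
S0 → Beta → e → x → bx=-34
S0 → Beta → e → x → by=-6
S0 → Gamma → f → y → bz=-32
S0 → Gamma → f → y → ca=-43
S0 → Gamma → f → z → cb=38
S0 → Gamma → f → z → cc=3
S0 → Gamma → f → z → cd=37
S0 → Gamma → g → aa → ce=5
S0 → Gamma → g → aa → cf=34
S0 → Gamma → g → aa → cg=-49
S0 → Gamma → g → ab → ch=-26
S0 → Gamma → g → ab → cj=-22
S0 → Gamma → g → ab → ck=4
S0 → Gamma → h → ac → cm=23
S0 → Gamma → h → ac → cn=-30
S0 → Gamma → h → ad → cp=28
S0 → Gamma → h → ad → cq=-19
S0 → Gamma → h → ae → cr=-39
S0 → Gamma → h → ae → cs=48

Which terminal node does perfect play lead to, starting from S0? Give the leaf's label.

j (Red): max(-25, 50, -37, -49) = 50
k (Red): max(-39, -30, 28) = 28
m (Red): max(21, -38) = 21
a (Blue): min(50, 28, 21) = 21
n (Red): max(27, 24, 5) = 27
p (Red): max(49, -16) = 49
b (Blue): min(27, 49) = 27
Alpha (Red): max(21, 27) = 27
q (Red): max(-28, -13) = -13
r (Red): max(-32, -23, -40) = -23
s (Red): max(8, 11, 50, 25) = 50
c (Blue): min(-13, -23, 50) = -23
t (Red): max(30, 27, 16, 44) = 44
u (Red): max(0, 30, -16, -7) = 30
d (Blue): min(44, 30) = 30
v (Red): max(-47, 48, 14) = 48
w (Red): max(-38, -6, -18) = -6
x (Red): max(25, -34, -6) = 25
e (Blue): min(48, -6, 25) = -6
Beta (Red): max(-23, 30, -6) = 30
y (Red): max(-32, -43) = -32
z (Red): max(38, 3, 37) = 38
f (Blue): min(-32, 38) = -32
aa (Red): max(5, 34, -49) = 34
ab (Red): max(-26, -22, 4) = 4
g (Blue): min(34, 4) = 4
ac (Red): max(23, -30) = 23
ad (Red): max(28, -19) = 28
ae (Red): max(-39, 48) = 48
h (Blue): min(23, 28, 48) = 23
Gamma (Red): max(-32, 4, 23) = 23
S0 (Blue): min(27, 30, 23) = 23
At S0, Blue picks Gamma (lowest: 23).
At Gamma, Red picks h (highest: 23).
At h, Blue picks ac (lowest: 23).
At ac, Red picks cm (highest: 23).
Terminal value 23.

cm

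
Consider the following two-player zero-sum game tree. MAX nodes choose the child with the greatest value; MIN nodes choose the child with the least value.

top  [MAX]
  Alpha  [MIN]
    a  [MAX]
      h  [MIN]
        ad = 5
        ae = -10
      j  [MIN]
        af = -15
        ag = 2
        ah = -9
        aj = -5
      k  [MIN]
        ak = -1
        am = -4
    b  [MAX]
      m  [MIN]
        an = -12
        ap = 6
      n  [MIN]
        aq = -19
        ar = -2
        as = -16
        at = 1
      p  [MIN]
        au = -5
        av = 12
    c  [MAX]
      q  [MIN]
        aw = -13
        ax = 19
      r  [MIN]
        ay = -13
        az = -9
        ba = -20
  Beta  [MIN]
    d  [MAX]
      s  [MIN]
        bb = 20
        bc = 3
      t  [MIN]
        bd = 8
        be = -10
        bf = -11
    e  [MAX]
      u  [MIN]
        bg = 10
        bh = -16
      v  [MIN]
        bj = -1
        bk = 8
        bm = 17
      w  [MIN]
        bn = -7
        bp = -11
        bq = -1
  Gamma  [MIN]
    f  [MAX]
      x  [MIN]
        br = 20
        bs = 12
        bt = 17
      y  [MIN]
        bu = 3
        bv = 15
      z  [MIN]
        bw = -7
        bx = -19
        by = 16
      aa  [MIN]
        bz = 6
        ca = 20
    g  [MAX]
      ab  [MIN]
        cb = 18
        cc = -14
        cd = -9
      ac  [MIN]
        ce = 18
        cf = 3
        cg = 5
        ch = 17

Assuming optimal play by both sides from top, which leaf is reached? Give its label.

cf

h (MIN): min(5, -10) = -10
j (MIN): min(-15, 2, -9, -5) = -15
k (MIN): min(-1, -4) = -4
a (MAX): max(-10, -15, -4) = -4
m (MIN): min(-12, 6) = -12
n (MIN): min(-19, -2, -16, 1) = -19
p (MIN): min(-5, 12) = -5
b (MAX): max(-12, -19, -5) = -5
q (MIN): min(-13, 19) = -13
r (MIN): min(-13, -9, -20) = -20
c (MAX): max(-13, -20) = -13
Alpha (MIN): min(-4, -5, -13) = -13
s (MIN): min(20, 3) = 3
t (MIN): min(8, -10, -11) = -11
d (MAX): max(3, -11) = 3
u (MIN): min(10, -16) = -16
v (MIN): min(-1, 8, 17) = -1
w (MIN): min(-7, -11, -1) = -11
e (MAX): max(-16, -1, -11) = -1
Beta (MIN): min(3, -1) = -1
x (MIN): min(20, 12, 17) = 12
y (MIN): min(3, 15) = 3
z (MIN): min(-7, -19, 16) = -19
aa (MIN): min(6, 20) = 6
f (MAX): max(12, 3, -19, 6) = 12
ab (MIN): min(18, -14, -9) = -14
ac (MIN): min(18, 3, 5, 17) = 3
g (MAX): max(-14, 3) = 3
Gamma (MIN): min(12, 3) = 3
top (MAX): max(-13, -1, 3) = 3
At top, MAX picks Gamma (highest: 3).
At Gamma, MIN picks g (lowest: 3).
At g, MAX picks ac (highest: 3).
At ac, MIN picks cf (lowest: 3).
Terminal value 3.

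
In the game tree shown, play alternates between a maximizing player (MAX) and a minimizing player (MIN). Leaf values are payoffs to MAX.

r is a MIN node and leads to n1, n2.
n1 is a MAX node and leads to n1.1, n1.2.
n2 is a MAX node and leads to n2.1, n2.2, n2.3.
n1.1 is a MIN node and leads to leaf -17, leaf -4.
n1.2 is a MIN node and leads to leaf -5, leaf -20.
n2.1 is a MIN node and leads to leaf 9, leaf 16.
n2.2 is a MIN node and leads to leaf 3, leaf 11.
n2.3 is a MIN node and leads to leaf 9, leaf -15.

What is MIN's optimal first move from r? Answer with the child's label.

n1

n1.1 (MIN): min(-17, -4) = -17
n1.2 (MIN): min(-5, -20) = -20
n1 (MAX): max(-17, -20) = -17
n2.1 (MIN): min(9, 16) = 9
n2.2 (MIN): min(3, 11) = 3
n2.3 (MIN): min(9, -15) = -15
n2 (MAX): max(9, 3, -15) = 9
r (MIN): min(-17, 9) = -17
MIN at r wants the lowest of {n1=-17, n2=9}, so chooses n1.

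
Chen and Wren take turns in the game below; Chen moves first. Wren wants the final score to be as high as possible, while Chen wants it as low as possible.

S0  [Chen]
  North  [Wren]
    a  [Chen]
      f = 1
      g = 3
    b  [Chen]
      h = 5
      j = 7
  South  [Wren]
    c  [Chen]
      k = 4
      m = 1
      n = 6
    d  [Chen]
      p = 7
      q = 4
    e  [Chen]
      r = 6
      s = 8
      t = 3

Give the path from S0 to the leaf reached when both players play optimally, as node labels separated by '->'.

S0 -> South -> d -> q

a (Chen): min(1, 3) = 1
b (Chen): min(5, 7) = 5
North (Wren): max(1, 5) = 5
c (Chen): min(4, 1, 6) = 1
d (Chen): min(7, 4) = 4
e (Chen): min(6, 8, 3) = 3
South (Wren): max(1, 4, 3) = 4
S0 (Chen): min(5, 4) = 4
At S0, Chen picks South (lowest: 4).
At South, Wren picks d (highest: 4).
At d, Chen picks q (lowest: 4).
Terminal value 4.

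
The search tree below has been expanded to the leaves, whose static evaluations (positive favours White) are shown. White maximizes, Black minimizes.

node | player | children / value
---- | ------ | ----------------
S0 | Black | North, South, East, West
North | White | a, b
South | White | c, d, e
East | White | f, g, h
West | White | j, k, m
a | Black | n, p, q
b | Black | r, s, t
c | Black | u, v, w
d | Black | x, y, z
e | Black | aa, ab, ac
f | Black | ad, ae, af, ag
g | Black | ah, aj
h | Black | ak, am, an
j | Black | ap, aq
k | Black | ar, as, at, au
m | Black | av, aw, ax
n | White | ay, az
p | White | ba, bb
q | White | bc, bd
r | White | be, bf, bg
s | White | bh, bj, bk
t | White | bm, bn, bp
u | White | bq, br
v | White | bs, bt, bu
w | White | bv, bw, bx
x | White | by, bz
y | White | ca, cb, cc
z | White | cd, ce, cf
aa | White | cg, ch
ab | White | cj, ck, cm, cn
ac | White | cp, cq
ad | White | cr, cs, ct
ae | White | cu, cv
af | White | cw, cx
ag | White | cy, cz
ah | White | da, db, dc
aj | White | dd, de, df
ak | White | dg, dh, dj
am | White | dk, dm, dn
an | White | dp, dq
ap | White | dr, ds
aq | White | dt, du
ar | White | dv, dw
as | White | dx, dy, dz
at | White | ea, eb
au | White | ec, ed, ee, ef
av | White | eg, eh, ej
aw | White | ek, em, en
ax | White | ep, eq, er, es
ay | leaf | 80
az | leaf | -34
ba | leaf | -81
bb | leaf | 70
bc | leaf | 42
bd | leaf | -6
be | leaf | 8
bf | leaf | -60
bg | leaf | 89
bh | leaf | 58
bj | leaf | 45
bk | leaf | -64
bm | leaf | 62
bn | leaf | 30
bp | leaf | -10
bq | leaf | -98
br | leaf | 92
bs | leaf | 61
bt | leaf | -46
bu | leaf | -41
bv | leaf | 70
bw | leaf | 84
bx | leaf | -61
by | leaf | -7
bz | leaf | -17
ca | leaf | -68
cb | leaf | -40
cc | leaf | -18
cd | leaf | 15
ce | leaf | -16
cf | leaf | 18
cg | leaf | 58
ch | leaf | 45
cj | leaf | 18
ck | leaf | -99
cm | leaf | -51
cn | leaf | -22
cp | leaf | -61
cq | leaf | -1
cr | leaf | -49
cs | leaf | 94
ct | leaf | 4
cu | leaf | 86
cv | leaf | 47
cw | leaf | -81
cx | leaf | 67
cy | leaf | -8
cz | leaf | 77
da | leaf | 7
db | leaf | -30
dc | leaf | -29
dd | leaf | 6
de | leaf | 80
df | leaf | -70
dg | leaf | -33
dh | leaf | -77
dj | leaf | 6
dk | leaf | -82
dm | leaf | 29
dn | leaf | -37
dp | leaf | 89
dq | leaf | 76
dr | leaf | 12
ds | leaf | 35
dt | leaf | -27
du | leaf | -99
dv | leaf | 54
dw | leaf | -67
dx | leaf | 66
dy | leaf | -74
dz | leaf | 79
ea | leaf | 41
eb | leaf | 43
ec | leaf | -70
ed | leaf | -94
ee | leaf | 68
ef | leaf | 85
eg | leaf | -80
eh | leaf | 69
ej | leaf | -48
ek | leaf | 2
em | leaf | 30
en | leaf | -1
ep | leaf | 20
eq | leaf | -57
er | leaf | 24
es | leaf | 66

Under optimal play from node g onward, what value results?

ah (White): max(7, -30, -29) = 7
aj (White): max(6, 80, -70) = 80
g (Black): min(7, 80) = 7

7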